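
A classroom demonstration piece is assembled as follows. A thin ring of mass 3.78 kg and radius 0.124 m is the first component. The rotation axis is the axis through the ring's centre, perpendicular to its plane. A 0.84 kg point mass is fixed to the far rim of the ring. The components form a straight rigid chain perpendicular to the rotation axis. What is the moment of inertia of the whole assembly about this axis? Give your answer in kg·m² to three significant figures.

0.0710

Thin ring: I_cm = MR² = (3.78)(0.124)² = 0.058121 kg·m²; axis through the centre, so I = 0.058121 kg·m².
Point mass: I_cm = 0; centre at d = 0.124 m, so I = I_cm + Md² gives I = 0 + (0.84)(0.124)² = 0.012916 kg·m².
Total I = 0.058121 + 0.012916 = 0.071037 kg·m².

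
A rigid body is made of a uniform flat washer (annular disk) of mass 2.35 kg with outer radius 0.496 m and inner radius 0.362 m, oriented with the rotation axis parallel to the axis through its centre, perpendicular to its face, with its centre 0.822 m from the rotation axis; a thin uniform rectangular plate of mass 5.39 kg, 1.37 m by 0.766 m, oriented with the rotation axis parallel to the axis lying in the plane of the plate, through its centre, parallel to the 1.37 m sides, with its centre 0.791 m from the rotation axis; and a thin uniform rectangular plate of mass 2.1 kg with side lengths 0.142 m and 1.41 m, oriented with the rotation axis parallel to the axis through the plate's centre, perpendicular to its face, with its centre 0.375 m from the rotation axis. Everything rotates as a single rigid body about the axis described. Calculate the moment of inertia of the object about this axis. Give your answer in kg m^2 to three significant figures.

Annular disk: I_cm = (1/2)M(R²+r²) = (1/2)(2.35)[(0.496)² + (0.362)²] = 0.44305 kg m^2; centre at d = 0.822 m, so I = I_cm + Md² gives I = 0.44305 + (2.35)(0.822)² = 2.0309 kg m^2.
Rectangular plate: I_cm = (1/12)Mb² = (1/12)(5.39)(0.766)² = 0.26355 kg m^2; centre at d = 0.791 m, so I = I_cm + Md² gives I = 0.26355 + (5.39)(0.791)² = 3.636 kg m^2.
Rectangular plate: I_cm = (1/12)M(a²+b²) = (1/12)(2.1)[(0.142)² + (1.41)²] = 0.35145 kg m^2; centre at d = 0.375 m, so I = I_cm + Md² gives I = 0.35145 + (2.1)(0.375)² = 0.64676 kg m^2.
Total I = 2.0309 + 3.636 + 0.64676 = 6.3136 kg m^2.

6.31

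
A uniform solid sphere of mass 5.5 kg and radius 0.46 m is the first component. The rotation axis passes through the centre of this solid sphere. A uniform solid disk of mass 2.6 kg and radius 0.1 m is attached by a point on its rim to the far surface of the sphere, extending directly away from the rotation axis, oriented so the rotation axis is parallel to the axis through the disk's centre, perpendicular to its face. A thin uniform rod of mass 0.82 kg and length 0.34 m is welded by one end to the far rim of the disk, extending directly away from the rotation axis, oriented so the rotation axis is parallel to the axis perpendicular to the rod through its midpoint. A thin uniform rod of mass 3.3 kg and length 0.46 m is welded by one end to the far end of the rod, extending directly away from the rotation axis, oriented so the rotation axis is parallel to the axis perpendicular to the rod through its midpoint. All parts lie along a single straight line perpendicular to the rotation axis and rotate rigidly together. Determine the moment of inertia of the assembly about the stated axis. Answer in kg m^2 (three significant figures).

6.92

Solid sphere: I_cm = (2/5)MR² = (2/5)(5.5)(0.46)² = 0.46552 kg m^2; axis through the centre, so I = 0.46552 kg m^2.
Solid disk: I_cm = (1/2)MR² = (1/2)(2.6)(0.1)² = 0.013 kg m^2; centre at d = 0.46 + 0.1 = 0.56 m, so the parallel axis theorem gives I = 0.013 + (2.6)(0.56)² = 0.82836 kg m^2.
Thin rod: I_cm = (1/12)ML² = (1/12)(0.82)(0.34)² = 0.0078993 kg m^2; centre at d = 0.46 + 0.1 + 0.1 + 0.17 = 0.83 m, so the parallel axis theorem gives I = 0.0078993 + (0.82)(0.83)² = 0.5728 kg m^2.
Thin rod: I_cm = (1/12)ML² = (1/12)(3.3)(0.46)² = 0.05819 kg m^2; centre at d = 0.46 + 0.1 + 0.1 + 0.17 + 0.17 + 0.23 = 1.23 m, so the parallel axis theorem gives I = 0.05819 + (3.3)(1.23)² = 5.0508 kg m^2.
Total I = 0.46552 + 0.82836 + 0.5728 + 5.0508 = 6.9174 kg m^2.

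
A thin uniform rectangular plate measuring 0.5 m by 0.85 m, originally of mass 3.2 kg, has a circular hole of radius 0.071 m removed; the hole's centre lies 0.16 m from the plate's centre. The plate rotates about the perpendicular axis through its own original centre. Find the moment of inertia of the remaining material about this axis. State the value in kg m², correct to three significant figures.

Unpierced body about its centre: I₀ = (1/12)M(a²+b²) = (1/12)(3.2)[(0.5)² + (0.85)²] = 0.25933 kg m².
The removed disk has mass m = M·πr²/(ab) = (3.2)·π(0.071)²/(0.5·0.85) = 0.11924 kg (same uniform areal density).
Its moment of inertia about the rotation axis (parallel-axis theorem): I_hole = (1/2)mr² + md² = (1/2)(0.11924)(0.071)² + (0.11924)(0.16)² = 0.0033531 kg m².
Treating the hole as negative mass, I = I₀ − I_hole = 0.25933 − 0.0033531 = 0.25598 kg m².

0.256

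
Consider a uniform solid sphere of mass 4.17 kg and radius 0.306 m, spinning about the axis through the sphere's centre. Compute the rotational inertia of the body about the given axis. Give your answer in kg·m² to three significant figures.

I_cm = (2/5)MR² = (2/5)(4.17)(0.306)² = 0.15618 kg·m²; axis through the centre, so I = 0.15618 kg·m².

0.156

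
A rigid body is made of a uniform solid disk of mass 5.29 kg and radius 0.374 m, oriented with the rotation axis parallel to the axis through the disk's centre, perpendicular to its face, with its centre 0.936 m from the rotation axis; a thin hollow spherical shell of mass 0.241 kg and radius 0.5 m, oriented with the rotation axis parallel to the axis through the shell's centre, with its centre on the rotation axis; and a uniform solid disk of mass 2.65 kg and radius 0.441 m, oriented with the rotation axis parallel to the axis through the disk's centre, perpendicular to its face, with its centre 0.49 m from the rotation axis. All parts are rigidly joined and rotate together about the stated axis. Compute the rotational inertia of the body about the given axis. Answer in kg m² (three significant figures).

Solid disk: I_cm = (1/2)MR² = (1/2)(5.29)(0.374)² = 0.36997 kg m²; centre at d = 0.936 m, so the parallel axis theorem gives I = 0.36997 + (5.29)(0.936)² = 5.0045 kg m².
Spherical shell: I_cm = (2/3)MR² = (2/3)(0.241)(0.5)² = 0.040167 kg m²; axis through the centre, so I = 0.040167 kg m².
Solid disk: I_cm = (1/2)MR² = (1/2)(2.65)(0.441)² = 0.25769 kg m²; centre at d = 0.49 m, so the parallel axis theorem gives I = 0.25769 + (2.65)(0.49)² = 0.89395 kg m².
Total I = 5.0045 + 0.040167 + 0.89395 = 5.9386 kg m².

5.94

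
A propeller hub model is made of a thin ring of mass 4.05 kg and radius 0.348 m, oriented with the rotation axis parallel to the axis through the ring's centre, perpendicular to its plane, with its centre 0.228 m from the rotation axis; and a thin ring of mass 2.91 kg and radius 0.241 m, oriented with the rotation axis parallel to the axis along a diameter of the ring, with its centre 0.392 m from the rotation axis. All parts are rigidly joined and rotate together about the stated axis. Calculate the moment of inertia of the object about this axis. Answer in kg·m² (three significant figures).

Thin ring: I_cm = MR² = (4.05)(0.348)² = 0.49047 kg·m²; centre at d = 0.228 m, so the parallel axis theorem gives I = 0.49047 + (4.05)(0.228)² = 0.70101 kg·m².
Thin ring: I_cm = (1/2)MR² = (1/2)(2.91)(0.241)² = 0.084508 kg·m²; centre at d = 0.392 m, so the parallel axis theorem gives I = 0.084508 + (2.91)(0.392)² = 0.53167 kg·m².
Total I = 0.70101 + 0.53167 = 1.2327 kg·m².

1.23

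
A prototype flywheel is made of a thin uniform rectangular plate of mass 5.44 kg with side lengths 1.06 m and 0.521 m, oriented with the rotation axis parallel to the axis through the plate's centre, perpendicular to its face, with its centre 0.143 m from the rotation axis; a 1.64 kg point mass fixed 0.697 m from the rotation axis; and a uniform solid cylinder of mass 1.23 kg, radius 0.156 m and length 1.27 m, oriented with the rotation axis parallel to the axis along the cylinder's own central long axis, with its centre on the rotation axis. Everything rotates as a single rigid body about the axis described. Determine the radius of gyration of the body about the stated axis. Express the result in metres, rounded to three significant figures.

0.433

Rectangular plate: I_cm = (1/12)M(a²+b²) = (1/12)(5.44)[(1.06)² + (0.521)²] = 0.63242 kg m^2; centre at d = 0.143 m, so the parallel axis theorem gives I = 0.63242 + (5.44)(0.143)² = 0.74366 kg m^2.
Point mass: I_cm = 0; centre at d = 0.697 m, so the parallel axis theorem gives I = 0 + (1.64)(0.697)² = 0.79673 kg m^2.
Solid cylinder: I_cm = (1/2)MR² = (1/2)(1.23)(0.156)² = 0.014967 kg m^2; axis through the centre, so I = 0.014967 kg m^2.
Total I = 1.5554 kg m^2; total mass M = 8.31 kg.
k = √(I/M) = √(1.5554/8.31) = 0.43263 m.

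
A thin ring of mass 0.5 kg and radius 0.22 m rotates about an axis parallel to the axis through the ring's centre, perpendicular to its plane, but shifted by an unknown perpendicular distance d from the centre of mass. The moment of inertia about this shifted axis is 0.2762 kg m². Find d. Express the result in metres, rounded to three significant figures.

About the centre-of-mass axis, I_cm = MR² = (0.5)(0.22)² = 0.0242 kg m².
Parallel axis theorem: I = I_cm + Md², so Md² = 0.2762 − 0.0242 = 0.252 kg m².
d = √(0.252 / 0.5) = 0.70993 m.

0.710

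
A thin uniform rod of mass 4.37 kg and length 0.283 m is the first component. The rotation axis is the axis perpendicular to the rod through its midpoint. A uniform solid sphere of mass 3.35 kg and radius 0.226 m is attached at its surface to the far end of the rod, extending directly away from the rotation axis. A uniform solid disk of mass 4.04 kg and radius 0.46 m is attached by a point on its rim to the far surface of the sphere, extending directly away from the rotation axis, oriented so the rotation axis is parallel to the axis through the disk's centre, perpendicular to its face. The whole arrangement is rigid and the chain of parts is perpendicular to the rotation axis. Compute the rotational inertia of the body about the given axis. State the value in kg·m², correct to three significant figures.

5.46

Thin rod: I_cm = (1/12)ML² = (1/12)(4.37)(0.283)² = 0.029166 kg·m²; axis through the centre, so I = 0.029166 kg·m².
Solid sphere: I_cm = (2/5)MR² = (2/5)(3.35)(0.226)² = 0.068442 kg·m²; centre at d = 0.1415 + 0.226 = 0.3675 m, so the parallel axis theorem gives I = 0.068442 + (3.35)(0.3675)² = 0.52088 kg·m².
Solid disk: I_cm = (1/2)MR² = (1/2)(4.04)(0.46)² = 0.42743 kg·m²; centre at d = 0.1415 + 0.226 + 0.226 + 0.46 = 1.0535 m, so the parallel axis theorem gives I = 0.42743 + (4.04)(1.0535)² = 4.9113 kg·m².
Total I = 0.029166 + 0.52088 + 4.9113 = 5.4613 kg·m².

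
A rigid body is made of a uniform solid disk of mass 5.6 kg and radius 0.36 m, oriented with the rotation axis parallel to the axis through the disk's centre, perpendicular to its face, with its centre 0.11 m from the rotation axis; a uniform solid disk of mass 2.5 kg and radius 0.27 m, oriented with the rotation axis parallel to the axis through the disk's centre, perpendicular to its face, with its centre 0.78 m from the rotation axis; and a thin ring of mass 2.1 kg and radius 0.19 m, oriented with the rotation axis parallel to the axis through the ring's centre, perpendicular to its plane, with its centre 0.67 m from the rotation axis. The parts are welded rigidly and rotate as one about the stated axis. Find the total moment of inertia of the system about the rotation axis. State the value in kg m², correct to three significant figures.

Solid disk: I_cm = (1/2)MR² = (1/2)(5.6)(0.36)² = 0.36288 kg m²; centre at d = 0.11 m, so I = I_cm + Md² gives I = 0.36288 + (5.6)(0.11)² = 0.43064 kg m².
Solid disk: I_cm = (1/2)MR² = (1/2)(2.5)(0.27)² = 0.091125 kg m²; centre at d = 0.78 m, so I = I_cm + Md² gives I = 0.091125 + (2.5)(0.78)² = 1.6121 kg m².
Thin ring: I_cm = MR² = (2.1)(0.19)² = 0.07581 kg m²; centre at d = 0.67 m, so I = I_cm + Md² gives I = 0.07581 + (2.1)(0.67)² = 1.0185 kg m².
Total I = 0.43064 + 1.6121 + 1.0185 = 3.0613 kg m².

3.06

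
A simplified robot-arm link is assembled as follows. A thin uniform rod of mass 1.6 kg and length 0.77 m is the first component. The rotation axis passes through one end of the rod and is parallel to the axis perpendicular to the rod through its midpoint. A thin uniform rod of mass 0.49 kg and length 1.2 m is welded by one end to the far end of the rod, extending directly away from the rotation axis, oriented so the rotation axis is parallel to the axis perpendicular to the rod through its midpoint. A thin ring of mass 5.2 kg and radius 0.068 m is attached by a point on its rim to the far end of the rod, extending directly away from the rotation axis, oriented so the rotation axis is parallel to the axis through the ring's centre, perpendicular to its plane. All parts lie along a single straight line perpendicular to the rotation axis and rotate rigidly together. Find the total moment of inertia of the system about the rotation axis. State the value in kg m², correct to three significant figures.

22.9

Thin rod: I_cm = (1/12)ML² = (1/12)(1.6)(0.77)² = 0.079053 kg m²; centre at d = 0.385 m, so the parallel axis theorem gives I = 0.079053 + (1.6)(0.385)² = 0.31621 kg m².
Thin rod: I_cm = (1/12)ML² = (1/12)(0.49)(1.2)² = 0.0588 kg m²; centre at d = 0.385 + 0.385 + 0.6 = 1.37 m, so the parallel axis theorem gives I = 0.0588 + (0.49)(1.37)² = 0.97848 kg m².
Thin ring: I_cm = MR² = (5.2)(0.068)² = 0.024045 kg m²; centre at d = 0.385 + 0.385 + 0.6 + 0.6 + 0.068 = 2.038 m, so the parallel axis theorem gives I = 0.024045 + (5.2)(2.038)² = 21.622 kg m².
Total I = 0.31621 + 0.97848 + 21.622 = 22.917 kg m².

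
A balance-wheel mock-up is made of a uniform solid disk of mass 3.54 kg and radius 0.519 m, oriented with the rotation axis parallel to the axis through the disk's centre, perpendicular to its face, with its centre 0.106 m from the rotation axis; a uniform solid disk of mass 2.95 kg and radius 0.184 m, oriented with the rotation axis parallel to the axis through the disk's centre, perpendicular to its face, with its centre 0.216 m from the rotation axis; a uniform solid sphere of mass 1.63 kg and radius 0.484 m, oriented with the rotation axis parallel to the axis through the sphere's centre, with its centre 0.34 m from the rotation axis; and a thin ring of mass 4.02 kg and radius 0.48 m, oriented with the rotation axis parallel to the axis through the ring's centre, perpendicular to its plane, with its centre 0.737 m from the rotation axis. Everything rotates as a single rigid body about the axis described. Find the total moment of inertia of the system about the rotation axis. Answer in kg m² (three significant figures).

4.16

Solid disk: I_cm = (1/2)MR² = (1/2)(3.54)(0.519)² = 0.47677 kg m²; centre at d = 0.106 m, so I = I_cm + Md² gives I = 0.47677 + (3.54)(0.106)² = 0.51654 kg m².
Solid disk: I_cm = (1/2)MR² = (1/2)(2.95)(0.184)² = 0.049938 kg m²; centre at d = 0.216 m, so I = I_cm + Md² gives I = 0.049938 + (2.95)(0.216)² = 0.18757 kg m².
Solid sphere: I_cm = (2/5)MR² = (2/5)(1.63)(0.484)² = 0.15273 kg m²; centre at d = 0.34 m, so I = I_cm + Md² gives I = 0.15273 + (1.63)(0.34)² = 0.34116 kg m².
Thin ring: I_cm = MR² = (4.02)(0.48)² = 0.92621 kg m²; centre at d = 0.737 m, so I = I_cm + Md² gives I = 0.92621 + (4.02)(0.737)² = 3.1097 kg m².
Total I = 0.51654 + 0.18757 + 0.34116 + 3.1097 = 4.155 kg m².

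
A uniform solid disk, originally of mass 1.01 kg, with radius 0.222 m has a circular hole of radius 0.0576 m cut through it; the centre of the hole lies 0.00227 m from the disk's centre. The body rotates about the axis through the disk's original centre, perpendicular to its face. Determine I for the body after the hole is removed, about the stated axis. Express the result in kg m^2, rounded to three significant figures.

0.0248

Unpierced body about its centre: I₀ = (1/2)MR² = (1/2)(1.01)(0.222)² = 0.024888 kg m^2.
The removed disk has mass m = M·(r/R)² = (1.01)(0.0576/0.222)² = 0.067992 kg (same uniform areal density).
Its moment of inertia about the rotation axis (parallel-axis theorem): I_hole = (1/2)mr² + md² = (1/2)(0.067992)(0.0576)² + (0.067992)(0.00227)² = 0.00011314 kg m^2.
Treating the hole as negative mass, I = I₀ − I_hole = 0.024888 − 0.00011314 = 0.024775 kg m^2.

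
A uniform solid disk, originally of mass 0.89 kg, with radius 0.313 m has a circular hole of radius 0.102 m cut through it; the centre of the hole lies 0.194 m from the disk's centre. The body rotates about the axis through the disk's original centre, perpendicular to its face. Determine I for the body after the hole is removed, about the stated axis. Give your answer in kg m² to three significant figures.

Unpierced body about its centre: I₀ = (1/2)MR² = (1/2)(0.89)(0.313)² = 0.043596 kg m².
The removed disk has mass m = M·(r/R)² = (0.89)(0.102/0.313)² = 0.094515 kg (same uniform areal density).
Its moment of inertia about the rotation axis (parallel-axis theorem): I_hole = (1/2)mr² + md² = (1/2)(0.094515)(0.102)² + (0.094515)(0.194)² = 0.0040488 kg m².
Treating the hole as negative mass, I = I₀ − I_hole = 0.043596 − 0.0040488 = 0.039547 kg m².

0.0395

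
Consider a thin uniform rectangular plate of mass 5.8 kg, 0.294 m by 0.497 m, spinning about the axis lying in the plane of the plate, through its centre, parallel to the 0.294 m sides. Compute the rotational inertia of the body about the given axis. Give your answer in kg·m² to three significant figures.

0.119

I_cm = (1/12)Mb² = (1/12)(5.8)(0.497)² = 0.11939 kg·m²; axis through the centre, so I = 0.11939 kg·m².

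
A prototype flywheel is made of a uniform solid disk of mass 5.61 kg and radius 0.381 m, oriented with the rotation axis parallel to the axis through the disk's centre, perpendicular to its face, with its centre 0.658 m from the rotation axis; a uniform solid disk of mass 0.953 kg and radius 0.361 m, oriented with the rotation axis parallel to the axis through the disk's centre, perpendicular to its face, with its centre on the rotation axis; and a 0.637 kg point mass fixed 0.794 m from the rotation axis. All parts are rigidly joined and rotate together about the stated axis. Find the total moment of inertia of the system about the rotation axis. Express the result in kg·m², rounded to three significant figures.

3.30

Solid disk: I_cm = (1/2)MR² = (1/2)(5.61)(0.381)² = 0.40718 kg·m²; centre at d = 0.658 m, so I = I_cm + Md² gives I = 0.40718 + (5.61)(0.658)² = 2.8361 kg·m².
Solid disk: I_cm = (1/2)MR² = (1/2)(0.953)(0.361)² = 0.062098 kg·m²; axis through the centre, so I = 0.062098 kg·m².
Point mass: I_cm = 0; centre at d = 0.794 m, so I = I_cm + Md² gives I = 0 + (0.637)(0.794)² = 0.40159 kg·m².
Total I = 2.8361 + 0.062098 + 0.40159 = 3.2998 kg·m².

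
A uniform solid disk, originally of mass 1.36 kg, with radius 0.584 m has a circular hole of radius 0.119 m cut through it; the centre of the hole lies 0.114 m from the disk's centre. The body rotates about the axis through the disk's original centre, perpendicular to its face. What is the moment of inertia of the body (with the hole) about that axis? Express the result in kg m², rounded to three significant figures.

0.231

Unpierced body about its centre: I₀ = (1/2)MR² = (1/2)(1.36)(0.584)² = 0.23192 kg m².
The removed disk has mass m = M·(r/R)² = (1.36)(0.119/0.584)² = 0.056469 kg (same uniform areal density).
Its moment of inertia about the rotation axis (parallel-axis theorem): I_hole = (1/2)mr² + md² = (1/2)(0.056469)(0.119)² + (0.056469)(0.114)² = 0.0011337 kg m².
Treating the hole as negative mass, I = I₀ − I_hole = 0.23192 − 0.0011337 = 0.23078 kg m².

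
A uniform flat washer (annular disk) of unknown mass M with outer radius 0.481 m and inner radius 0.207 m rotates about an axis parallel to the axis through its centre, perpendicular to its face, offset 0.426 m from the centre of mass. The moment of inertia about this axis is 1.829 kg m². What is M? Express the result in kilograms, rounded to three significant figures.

I = I_cm + Md² = (1/2)M(R²+r²) + Md² = M·[0.5·[(0.481)² + (0.207)²] + (0.426)²] = M·0.31858.
So M = 1.829 / 0.31858 = 5.7411 kg.

5.74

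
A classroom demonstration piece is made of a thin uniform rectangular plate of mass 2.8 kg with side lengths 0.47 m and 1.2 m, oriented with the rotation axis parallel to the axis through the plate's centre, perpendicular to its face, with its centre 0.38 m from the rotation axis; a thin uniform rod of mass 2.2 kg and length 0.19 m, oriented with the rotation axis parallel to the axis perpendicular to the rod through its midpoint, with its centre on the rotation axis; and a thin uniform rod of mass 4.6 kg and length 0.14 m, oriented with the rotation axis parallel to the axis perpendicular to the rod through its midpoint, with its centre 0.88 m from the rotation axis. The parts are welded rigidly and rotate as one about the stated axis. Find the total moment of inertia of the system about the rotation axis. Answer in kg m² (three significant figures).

4.37

Rectangular plate: I_cm = (1/12)M(a²+b²) = (1/12)(2.8)[(0.47)² + (1.2)²] = 0.38754 kg m²; centre at d = 0.38 m, so I = I_cm + Md² gives I = 0.38754 + (2.8)(0.38)² = 0.79186 kg m².
Thin rod: I_cm = (1/12)ML² = (1/12)(2.2)(0.19)² = 0.0066183 kg m²; axis through the centre, so I = 0.0066183 kg m².
Thin rod: I_cm = (1/12)ML² = (1/12)(4.6)(0.14)² = 0.0075133 kg m²; centre at d = 0.88 m, so I = I_cm + Md² gives I = 0.0075133 + (4.6)(0.88)² = 3.5698 kg m².
Total I = 0.79186 + 0.0066183 + 3.5698 = 4.3682 kg m².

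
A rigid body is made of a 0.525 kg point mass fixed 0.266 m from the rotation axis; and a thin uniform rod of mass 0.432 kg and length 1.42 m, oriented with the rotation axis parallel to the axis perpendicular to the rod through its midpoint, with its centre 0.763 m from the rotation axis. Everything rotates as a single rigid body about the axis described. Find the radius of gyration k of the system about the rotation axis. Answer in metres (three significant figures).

0.614

Point mass: I_cm = 0; centre at d = 0.266 m, so the parallel axis theorem gives I = 0 + (0.525)(0.266)² = 0.037147 kg m^2.
Thin rod: I_cm = (1/12)ML² = (1/12)(0.432)(1.42)² = 0.07259 kg m^2; centre at d = 0.763 m, so the parallel axis theorem gives I = 0.07259 + (0.432)(0.763)² = 0.32409 kg m^2.
Total I = 0.36123 kg m^2; total mass M = 0.957 kg.
k = √(I/M) = √(0.36123/0.957) = 0.61438 m.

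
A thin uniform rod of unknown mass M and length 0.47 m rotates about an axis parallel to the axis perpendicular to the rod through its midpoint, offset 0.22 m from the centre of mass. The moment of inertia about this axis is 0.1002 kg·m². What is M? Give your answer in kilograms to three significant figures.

1.50

I = I_cm + Md² = (1/12)ML² + Md² = M·[0.0833333·(0.47)² + (0.22)²] = M·0.066808.
So M = 0.1002 / 0.066808 = 1.4998 kg.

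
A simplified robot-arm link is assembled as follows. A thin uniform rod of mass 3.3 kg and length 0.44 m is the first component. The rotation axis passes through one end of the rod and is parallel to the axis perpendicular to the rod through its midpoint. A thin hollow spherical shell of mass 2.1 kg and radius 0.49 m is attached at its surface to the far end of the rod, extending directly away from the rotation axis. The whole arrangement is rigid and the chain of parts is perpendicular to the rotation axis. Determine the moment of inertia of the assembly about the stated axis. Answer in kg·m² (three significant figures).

Thin rod: I_cm = (1/12)ML² = (1/12)(3.3)(0.44)² = 0.05324 kg·m²; centre at d = 0.22 m, so I = I_cm + Md² gives I = 0.05324 + (3.3)(0.22)² = 0.21296 kg·m².
Spherical shell: I_cm = (2/3)MR² = (2/3)(2.1)(0.49)² = 0.33614 kg·m²; centre at d = 0.22 + 0.22 + 0.49 = 0.93 m, so I = I_cm + Md² gives I = 0.33614 + (2.1)(0.93)² = 2.1524 kg·m².
Total I = 0.21296 + 2.1524 = 2.3654 kg·m².

2.37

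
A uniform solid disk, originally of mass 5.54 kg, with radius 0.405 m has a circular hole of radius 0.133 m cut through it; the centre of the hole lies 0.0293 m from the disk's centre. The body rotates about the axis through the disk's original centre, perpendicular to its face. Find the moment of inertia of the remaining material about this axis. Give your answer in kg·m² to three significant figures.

Unpierced body about its centre: I₀ = (1/2)MR² = (1/2)(5.54)(0.405)² = 0.45435 kg·m².
The removed disk has mass m = M·(r/R)² = (5.54)(0.133/0.405)² = 0.59745 kg (same uniform areal density).
Its moment of inertia about the rotation axis (parallel-axis theorem): I_hole = (1/2)mr² + md² = (1/2)(0.59745)(0.133)² + (0.59745)(0.0293)² = 0.0057971 kg·m².
Treating the hole as negative mass, I = I₀ − I_hole = 0.45435 − 0.0057971 = 0.44855 kg·m².

0.449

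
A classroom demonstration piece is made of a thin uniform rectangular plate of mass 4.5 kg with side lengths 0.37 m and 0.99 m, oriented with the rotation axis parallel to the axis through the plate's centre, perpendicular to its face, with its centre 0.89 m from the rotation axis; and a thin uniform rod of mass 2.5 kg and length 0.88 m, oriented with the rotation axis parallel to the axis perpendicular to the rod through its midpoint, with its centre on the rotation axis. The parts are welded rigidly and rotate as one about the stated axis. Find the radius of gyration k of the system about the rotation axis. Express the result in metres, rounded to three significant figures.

0.769

Rectangular plate: I_cm = (1/12)M(a²+b²) = (1/12)(4.5)[(0.37)² + (0.99)²] = 0.41887 kg m^2; centre at d = 0.89 m, so I = I_cm + Md² gives I = 0.41887 + (4.5)(0.89)² = 3.9833 kg m^2.
Thin rod: I_cm = (1/12)ML² = (1/12)(2.5)(0.88)² = 0.16133 kg m^2; axis through the centre, so I = 0.16133 kg m^2.
Total I = 4.1447 kg m^2; total mass M = 7 kg.
k = √(I/M) = √(4.1447/7) = 0.76948 m.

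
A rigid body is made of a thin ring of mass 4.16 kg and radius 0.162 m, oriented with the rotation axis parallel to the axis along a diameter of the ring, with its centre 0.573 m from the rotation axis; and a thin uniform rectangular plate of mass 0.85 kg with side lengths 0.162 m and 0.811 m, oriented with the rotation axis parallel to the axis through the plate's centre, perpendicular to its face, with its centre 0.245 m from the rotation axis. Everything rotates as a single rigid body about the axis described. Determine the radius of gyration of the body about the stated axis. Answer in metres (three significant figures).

0.551

Thin ring: I_cm = (1/2)MR² = (1/2)(4.16)(0.162)² = 0.054588 kg m²; centre at d = 0.573 m, so the parallel axis theorem gives I = 0.054588 + (4.16)(0.573)² = 1.4204 kg m².
Rectangular plate: I_cm = (1/12)M(a²+b²) = (1/12)(0.85)[(0.162)² + (0.811)²] = 0.048448 kg m²; centre at d = 0.245 m, so the parallel axis theorem gives I = 0.048448 + (0.85)(0.245)² = 0.099469 kg m².
Total I = 1.5199 kg m²; total mass M = 5.01 kg.
k = √(I/M) = √(1.5199/5.01) = 0.55079 m.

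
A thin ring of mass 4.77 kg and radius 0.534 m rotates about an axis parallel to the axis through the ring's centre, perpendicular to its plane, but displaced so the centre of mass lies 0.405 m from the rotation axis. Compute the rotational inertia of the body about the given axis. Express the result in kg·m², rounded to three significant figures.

I_cm = MR² = (4.77)(0.534)² = 1.3602 kg·m²; centre at d = 0.405 m, so I = I_cm + Md² gives I = 1.3602 + (4.77)(0.405)² = 2.1426 kg·m².

2.14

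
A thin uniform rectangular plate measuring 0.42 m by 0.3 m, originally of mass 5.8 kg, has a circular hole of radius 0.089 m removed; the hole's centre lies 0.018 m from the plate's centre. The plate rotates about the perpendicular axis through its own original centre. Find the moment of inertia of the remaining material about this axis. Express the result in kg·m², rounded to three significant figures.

Unpierced body about its centre: I₀ = (1/12)M(a²+b²) = (1/12)(5.8)[(0.42)² + (0.3)²] = 0.12876 kg·m².
The removed disk has mass m = M·πr²/(ab) = (5.8)·π(0.089)²/(0.42·0.3) = 1.1455 kg (same uniform areal density).
Its moment of inertia about the rotation axis (parallel-axis theorem): I_hole = (1/2)mr² + md² = (1/2)(1.1455)(0.089)² + (1.1455)(0.018)² = 0.0049078 kg·m².
Treating the hole as negative mass, I = I₀ − I_hole = 0.12876 − 0.0049078 = 0.12385 kg·m².

0.124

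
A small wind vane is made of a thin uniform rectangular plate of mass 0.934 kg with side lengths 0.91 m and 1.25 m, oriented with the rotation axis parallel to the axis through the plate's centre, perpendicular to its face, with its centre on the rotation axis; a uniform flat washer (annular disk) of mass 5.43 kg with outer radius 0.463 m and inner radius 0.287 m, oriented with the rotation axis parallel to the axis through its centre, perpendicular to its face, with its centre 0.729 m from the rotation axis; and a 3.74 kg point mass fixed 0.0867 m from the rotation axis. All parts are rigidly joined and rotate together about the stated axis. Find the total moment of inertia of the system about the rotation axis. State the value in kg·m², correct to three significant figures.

Rectangular plate: I_cm = (1/12)M(a²+b²) = (1/12)(0.934)[(0.91)² + (1.25)²] = 0.18607 kg·m²; axis through the centre, so I = 0.18607 kg·m².
Annular disk: I_cm = (1/2)M(R²+r²) = (1/2)(5.43)[(0.463)² + (0.287)²] = 0.80564 kg·m²; centre at d = 0.729 m, so the parallel axis theorem gives I = 0.80564 + (5.43)(0.729)² = 3.6914 kg·m².
Point mass: I_cm = 0; centre at d = 0.0867 m, so the parallel axis theorem gives I = 0 + (3.74)(0.0867)² = 0.028113 kg·m².
Total I = 0.18607 + 3.6914 + 0.028113 = 3.9055 kg·m².

3.91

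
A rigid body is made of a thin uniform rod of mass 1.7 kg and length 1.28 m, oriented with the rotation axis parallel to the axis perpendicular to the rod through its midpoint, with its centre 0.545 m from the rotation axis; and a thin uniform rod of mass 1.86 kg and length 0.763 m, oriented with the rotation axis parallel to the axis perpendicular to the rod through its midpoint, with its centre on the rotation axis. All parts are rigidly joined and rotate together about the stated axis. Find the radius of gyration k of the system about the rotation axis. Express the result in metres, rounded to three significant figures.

Thin rod: I_cm = (1/12)ML² = (1/12)(1.7)(1.28)² = 0.23211 kg·m²; centre at d = 0.545 m, so I = I_cm + Md² gives I = 0.23211 + (1.7)(0.545)² = 0.73705 kg·m².
Thin rod: I_cm = (1/12)ML² = (1/12)(1.86)(0.763)² = 0.090236 kg·m²; axis through the centre, so I = 0.090236 kg·m².
Total I = 0.82729 kg·m²; total mass M = 3.56 kg.
k = √(I/M) = √(0.82729/3.56) = 0.48206 m.

0.482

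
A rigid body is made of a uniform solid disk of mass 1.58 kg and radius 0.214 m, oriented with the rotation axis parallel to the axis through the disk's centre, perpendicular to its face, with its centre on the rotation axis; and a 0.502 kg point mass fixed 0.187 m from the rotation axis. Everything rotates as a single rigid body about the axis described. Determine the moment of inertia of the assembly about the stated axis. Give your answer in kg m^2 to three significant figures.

0.0537

Solid disk: I_cm = (1/2)MR² = (1/2)(1.58)(0.214)² = 0.036179 kg m^2; axis through the centre, so I = 0.036179 kg m^2.
Point mass: I_cm = 0; centre at d = 0.187 m, so I = I_cm + Md² gives I = 0 + (0.502)(0.187)² = 0.017554 kg m^2.
Total I = 0.036179 + 0.017554 = 0.053733 kg m^2.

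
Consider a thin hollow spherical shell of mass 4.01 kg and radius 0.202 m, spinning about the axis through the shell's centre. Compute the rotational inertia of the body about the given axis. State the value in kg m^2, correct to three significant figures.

I_cm = (2/3)MR² = (2/3)(4.01)(0.202)² = 0.10908 kg m^2; axis through the centre, so I = 0.10908 kg m^2.

0.109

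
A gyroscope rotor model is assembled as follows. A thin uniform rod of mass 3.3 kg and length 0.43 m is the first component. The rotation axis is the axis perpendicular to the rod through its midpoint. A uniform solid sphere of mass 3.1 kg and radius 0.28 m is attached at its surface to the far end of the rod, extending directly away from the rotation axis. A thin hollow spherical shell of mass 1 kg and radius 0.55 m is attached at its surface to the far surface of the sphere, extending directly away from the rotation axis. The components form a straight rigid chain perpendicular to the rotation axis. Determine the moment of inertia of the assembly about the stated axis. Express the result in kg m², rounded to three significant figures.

Thin rod: I_cm = (1/12)ML² = (1/12)(3.3)(0.43)² = 0.050847 kg m²; axis through the centre, so I = 0.050847 kg m².
Solid sphere: I_cm = (2/5)MR² = (2/5)(3.1)(0.28)² = 0.097216 kg m²; centre at d = 0.215 + 0.28 = 0.495 m, so I = I_cm + Md² gives I = 0.097216 + (3.1)(0.495)² = 0.85679 kg m².
Spherical shell: I_cm = (2/3)MR² = (2/3)(1)(0.55)² = 0.20167 kg m²; centre at d = 0.215 + 0.28 + 0.28 + 0.55 = 1.325 m, so I = I_cm + Md² gives I = 0.20167 + (1)(1.325)² = 1.9573 kg m².
Total I = 0.050847 + 0.85679 + 1.9573 = 2.8649 kg m².

2.86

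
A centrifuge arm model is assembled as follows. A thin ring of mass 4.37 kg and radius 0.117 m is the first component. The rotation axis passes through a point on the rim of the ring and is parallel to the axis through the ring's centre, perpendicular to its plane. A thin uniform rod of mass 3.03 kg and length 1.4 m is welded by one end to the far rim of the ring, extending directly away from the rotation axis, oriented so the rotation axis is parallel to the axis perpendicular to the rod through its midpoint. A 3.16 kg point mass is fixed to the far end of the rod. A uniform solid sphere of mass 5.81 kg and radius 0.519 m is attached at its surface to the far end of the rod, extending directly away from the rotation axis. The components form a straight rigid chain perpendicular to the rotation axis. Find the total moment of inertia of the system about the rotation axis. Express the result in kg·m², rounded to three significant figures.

39.3

Thin ring: I_cm = MR² = (4.37)(0.117)² = 0.059821 kg·m²; centre at d = 0.117 m, so I = I_cm + Md² gives I = 0.059821 + (4.37)(0.117)² = 0.11964 kg·m².
Thin rod: I_cm = (1/12)ML² = (1/12)(3.03)(1.4)² = 0.4949 kg·m²; centre at d = 0.117 + 0.117 + 0.7 = 0.934 m, so I = I_cm + Md² gives I = 0.4949 + (3.03)(0.934)² = 3.1381 kg·m².
Point mass: I_cm = 0; centre at d = 0.117 + 0.117 + 0.7 + 0.7 = 1.634 m, so I = I_cm + Md² gives I = 0 + (3.16)(1.634)² = 8.4371 kg·m².
Solid sphere: I_cm = (2/5)MR² = (2/5)(5.81)(0.519)² = 0.62599 kg·m²; centre at d = 0.117 + 0.117 + 0.7 + 0.7 + 0.519 = 2.153 m, so I = I_cm + Md² gives I = 0.62599 + (5.81)(2.153)² = 27.558 kg·m².
Total I = 0.11964 + 3.1381 + 8.4371 + 27.558 = 39.253 kg·m².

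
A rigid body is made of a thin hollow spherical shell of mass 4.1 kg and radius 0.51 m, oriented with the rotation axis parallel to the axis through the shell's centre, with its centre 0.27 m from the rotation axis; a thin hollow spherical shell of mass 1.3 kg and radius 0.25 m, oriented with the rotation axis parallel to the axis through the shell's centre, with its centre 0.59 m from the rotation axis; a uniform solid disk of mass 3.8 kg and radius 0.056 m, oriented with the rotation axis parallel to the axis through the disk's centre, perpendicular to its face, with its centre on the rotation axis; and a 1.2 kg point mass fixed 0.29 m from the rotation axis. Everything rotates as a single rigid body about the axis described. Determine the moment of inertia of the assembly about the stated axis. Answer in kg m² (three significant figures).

Spherical shell: I_cm = (2/3)MR² = (2/3)(4.1)(0.51)² = 0.71094 kg m²; centre at d = 0.27 m, so I = I_cm + Md² gives I = 0.71094 + (4.1)(0.27)² = 1.0098 kg m².
Spherical shell: I_cm = (2/3)MR² = (2/3)(1.3)(0.25)² = 0.054167 kg m²; centre at d = 0.59 m, so I = I_cm + Md² gives I = 0.054167 + (1.3)(0.59)² = 0.5067 kg m².
Solid disk: I_cm = (1/2)MR² = (1/2)(3.8)(0.056)² = 0.0059584 kg m²; axis through the centre, so I = 0.0059584 kg m².
Point mass: I_cm = 0; centre at d = 0.29 m, so I = I_cm + Md² gives I = 0 + (1.2)(0.29)² = 0.10092 kg m².
Total I = 1.0098 + 0.5067 + 0.0059584 + 0.10092 = 1.6234 kg m².

1.62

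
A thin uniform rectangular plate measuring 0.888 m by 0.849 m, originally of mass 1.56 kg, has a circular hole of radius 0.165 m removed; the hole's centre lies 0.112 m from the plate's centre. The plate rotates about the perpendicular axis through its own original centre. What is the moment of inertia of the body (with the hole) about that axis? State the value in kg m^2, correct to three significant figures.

0.192

Unpierced body about its centre: I₀ = (1/12)M(a²+b²) = (1/12)(1.56)[(0.888)² + (0.849)²] = 0.19621 kg m^2.
The removed disk has mass m = M·πr²/(ab) = (1.56)·π(0.165)²/(0.888·0.849) = 0.17698 kg (same uniform areal density).
Its moment of inertia about the rotation axis (parallel-axis theorem): I_hole = (1/2)mr² + md² = (1/2)(0.17698)(0.165)² + (0.17698)(0.112)² = 0.0046292 kg m^2.
Treating the hole as negative mass, I = I₀ − I_hole = 0.19621 − 0.0046292 = 0.19159 kg m^2.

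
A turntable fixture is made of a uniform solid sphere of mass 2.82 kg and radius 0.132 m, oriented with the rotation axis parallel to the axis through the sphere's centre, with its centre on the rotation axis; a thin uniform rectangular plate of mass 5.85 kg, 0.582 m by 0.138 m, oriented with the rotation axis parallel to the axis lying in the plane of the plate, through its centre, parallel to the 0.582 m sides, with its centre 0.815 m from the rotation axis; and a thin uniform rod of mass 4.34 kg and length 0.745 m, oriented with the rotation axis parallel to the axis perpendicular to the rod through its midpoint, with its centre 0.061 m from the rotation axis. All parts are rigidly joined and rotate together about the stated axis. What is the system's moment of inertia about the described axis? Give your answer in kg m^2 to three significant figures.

4.13

Solid sphere: I_cm = (2/5)MR² = (2/5)(2.82)(0.132)² = 0.019654 kg m^2; axis through the centre, so I = 0.019654 kg m^2.
Rectangular plate: I_cm = (1/12)Mb² = (1/12)(5.85)(0.138)² = 0.0092839 kg m^2; centre at d = 0.815 m, so I = I_cm + Md² gives I = 0.0092839 + (5.85)(0.815)² = 3.895 kg m^2.
Thin rod: I_cm = (1/12)ML² = (1/12)(4.34)(0.745)² = 0.20073 kg m^2; centre at d = 0.061 m, so I = I_cm + Md² gives I = 0.20073 + (4.34)(0.061)² = 0.21688 kg m^2.
Total I = 0.019654 + 3.895 + 0.21688 = 4.1315 kg m^2.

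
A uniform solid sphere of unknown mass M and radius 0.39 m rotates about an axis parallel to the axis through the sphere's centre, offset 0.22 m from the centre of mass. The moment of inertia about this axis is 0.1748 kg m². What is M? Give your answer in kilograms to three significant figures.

I = I_cm + Md² = (2/5)MR² + Md² = M·[0.4·(0.39)² + (0.22)²] = M·0.10924.
So M = 0.1748 / 0.10924 = 1.6001 kg.

1.60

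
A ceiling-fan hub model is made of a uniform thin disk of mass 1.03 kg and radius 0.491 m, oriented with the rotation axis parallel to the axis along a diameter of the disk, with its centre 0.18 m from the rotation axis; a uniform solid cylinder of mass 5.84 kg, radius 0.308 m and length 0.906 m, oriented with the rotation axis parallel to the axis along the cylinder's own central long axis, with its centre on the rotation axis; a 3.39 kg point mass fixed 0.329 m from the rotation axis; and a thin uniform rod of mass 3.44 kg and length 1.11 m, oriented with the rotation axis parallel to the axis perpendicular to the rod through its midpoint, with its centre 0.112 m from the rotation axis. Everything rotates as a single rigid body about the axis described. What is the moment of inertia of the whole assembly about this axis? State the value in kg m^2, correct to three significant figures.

Thin disk: I_cm = (1/4)MR² = (1/4)(1.03)(0.491)² = 0.062078 kg m^2; centre at d = 0.18 m, so the parallel axis theorem gives I = 0.062078 + (1.03)(0.18)² = 0.09545 kg m^2.
Solid cylinder: I_cm = (1/2)MR² = (1/2)(5.84)(0.308)² = 0.277 kg m^2; axis through the centre, so I = 0.277 kg m^2.
Point mass: I_cm = 0; centre at d = 0.329 m, so the parallel axis theorem gives I = 0 + (3.39)(0.329)² = 0.36694 kg m^2.
Thin rod: I_cm = (1/12)ML² = (1/12)(3.44)(1.11)² = 0.3532 kg m^2; centre at d = 0.112 m, so the parallel axis theorem gives I = 0.3532 + (3.44)(0.112)² = 0.39635 kg m^2.
Total I = 0.09545 + 0.277 + 0.36694 + 0.39635 = 1.1357 kg m^2.

1.14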